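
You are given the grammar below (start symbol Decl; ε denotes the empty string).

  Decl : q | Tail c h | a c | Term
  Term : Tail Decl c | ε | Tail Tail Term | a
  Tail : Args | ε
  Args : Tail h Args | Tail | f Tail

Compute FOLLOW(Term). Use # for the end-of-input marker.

In Decl : Term: Term is at the end, add FOLLOW(Decl) = { #, c }.
In Term : Tail Tail Term: Term is at the end, add FOLLOW(Term) = { #, c }.
Union: FOLLOW(Term) = { #, c }.

{ #, c }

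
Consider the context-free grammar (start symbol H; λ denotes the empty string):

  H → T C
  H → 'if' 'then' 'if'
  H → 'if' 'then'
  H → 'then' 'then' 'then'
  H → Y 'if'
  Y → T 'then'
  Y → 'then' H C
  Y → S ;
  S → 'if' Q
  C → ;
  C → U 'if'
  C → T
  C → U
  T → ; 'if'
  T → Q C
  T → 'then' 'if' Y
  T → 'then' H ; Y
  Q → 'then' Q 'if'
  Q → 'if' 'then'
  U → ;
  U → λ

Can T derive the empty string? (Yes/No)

Nullable nonterminals: C, U.
No production of T has an RHS whose symbols are all nullable, so T is not nullable.

No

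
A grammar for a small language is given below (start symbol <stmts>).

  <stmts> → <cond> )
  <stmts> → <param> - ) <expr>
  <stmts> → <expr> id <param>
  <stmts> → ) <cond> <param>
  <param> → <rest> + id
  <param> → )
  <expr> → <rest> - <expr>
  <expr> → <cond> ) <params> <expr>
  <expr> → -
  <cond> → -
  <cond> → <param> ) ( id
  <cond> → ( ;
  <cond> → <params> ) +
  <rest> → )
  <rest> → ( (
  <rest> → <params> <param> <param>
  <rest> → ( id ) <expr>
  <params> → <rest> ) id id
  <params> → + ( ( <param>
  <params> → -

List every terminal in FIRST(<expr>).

From <expr> → <rest> - <expr>: add FIRST(<rest>) = { (, ), +, - }.
From <expr> → <cond> ) <params> <expr>: add FIRST(<cond>) = { (, ), +, - }.
<expr> → - contributes {-}.
Union: FIRST(<expr>) = { (, ), +, - }.

{ (, ), +, - }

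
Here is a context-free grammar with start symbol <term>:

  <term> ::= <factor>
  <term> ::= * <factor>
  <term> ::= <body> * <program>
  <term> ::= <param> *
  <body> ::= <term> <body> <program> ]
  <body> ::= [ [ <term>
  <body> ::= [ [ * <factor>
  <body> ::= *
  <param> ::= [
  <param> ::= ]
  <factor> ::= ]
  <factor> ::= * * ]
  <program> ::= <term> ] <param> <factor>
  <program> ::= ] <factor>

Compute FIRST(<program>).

From <program> ::= <term> ] <param> <factor>: add FIRST(<term>) = { *, [, ] }.
<program> ::= ] <factor> contributes {]}.
Union: FIRST(<program>) = { *, [, ] }.

{ *, [, ] }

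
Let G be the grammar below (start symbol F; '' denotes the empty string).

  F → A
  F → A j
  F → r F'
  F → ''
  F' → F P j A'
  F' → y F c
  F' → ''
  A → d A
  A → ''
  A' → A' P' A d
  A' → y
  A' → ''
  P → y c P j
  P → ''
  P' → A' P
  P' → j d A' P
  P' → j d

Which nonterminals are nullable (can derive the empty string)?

{ A, A', F, F', P, P' }

Directly nullable (have an ''-production): F, F', A, A', P.
P' → A' P with every symbol nullable, so P' is nullable.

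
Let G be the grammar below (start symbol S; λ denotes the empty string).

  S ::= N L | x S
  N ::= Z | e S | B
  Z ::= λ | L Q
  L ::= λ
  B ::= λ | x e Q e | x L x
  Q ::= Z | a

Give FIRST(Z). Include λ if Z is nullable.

{ a, λ }

Z ::= λ contributes λ.
From Z ::= L Q: L, Q nullable, take FIRST(L) ∪ FIRST(Q) = { a }; also λ since the whole RHS is nullable.
Union: FIRST(Z) = { a, λ }.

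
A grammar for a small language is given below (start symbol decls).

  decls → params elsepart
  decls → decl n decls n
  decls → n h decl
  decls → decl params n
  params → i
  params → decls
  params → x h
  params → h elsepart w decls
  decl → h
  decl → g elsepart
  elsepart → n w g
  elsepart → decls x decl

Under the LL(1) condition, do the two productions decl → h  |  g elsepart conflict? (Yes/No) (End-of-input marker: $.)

FIRST(h) = { h } and FIRST(g elsepart) = { g }.
The FIRST sets are disjoint and neither alternative is nullable — no conflict.

No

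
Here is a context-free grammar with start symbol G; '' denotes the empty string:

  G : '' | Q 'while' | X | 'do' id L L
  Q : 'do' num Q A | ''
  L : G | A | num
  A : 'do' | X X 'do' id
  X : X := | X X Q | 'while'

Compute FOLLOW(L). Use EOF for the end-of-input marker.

{ EOF, 'do', 'while', num }

In G : 'do' id L L: add FIRST(L)\{''} = { 'do', 'while', num }.
  Since L is nullable, also add FOLLOW(G) = { EOF, 'do', 'while', num }.
In G : 'do' id L L: L is at the end, add FOLLOW(G) = { EOF, 'do', 'while', num }.
Union: FOLLOW(L) = { EOF, 'do', 'while', num }.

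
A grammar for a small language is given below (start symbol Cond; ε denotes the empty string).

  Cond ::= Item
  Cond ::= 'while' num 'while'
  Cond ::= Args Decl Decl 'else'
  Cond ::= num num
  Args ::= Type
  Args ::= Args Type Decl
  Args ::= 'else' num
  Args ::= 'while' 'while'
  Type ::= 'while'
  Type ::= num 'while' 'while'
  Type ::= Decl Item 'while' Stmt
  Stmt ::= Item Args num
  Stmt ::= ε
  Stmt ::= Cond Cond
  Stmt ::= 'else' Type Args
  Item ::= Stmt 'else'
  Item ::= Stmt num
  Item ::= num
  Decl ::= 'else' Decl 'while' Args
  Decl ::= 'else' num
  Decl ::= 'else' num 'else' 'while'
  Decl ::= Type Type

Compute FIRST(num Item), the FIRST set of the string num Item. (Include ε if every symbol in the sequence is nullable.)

num is a terminal; add {num} and stop.

{ num }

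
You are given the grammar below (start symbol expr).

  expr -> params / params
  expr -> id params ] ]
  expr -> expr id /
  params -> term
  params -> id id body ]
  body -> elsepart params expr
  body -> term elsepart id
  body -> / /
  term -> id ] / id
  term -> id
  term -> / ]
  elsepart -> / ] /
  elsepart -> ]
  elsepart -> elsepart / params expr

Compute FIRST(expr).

From expr -> params / params: add FIRST(params) = { /, id }.
expr -> id params ] ] contributes {id}.
From expr -> expr id /: add FIRST(expr) = { /, id }.
Union: FIRST(expr) = { /, id }.

{ /, id }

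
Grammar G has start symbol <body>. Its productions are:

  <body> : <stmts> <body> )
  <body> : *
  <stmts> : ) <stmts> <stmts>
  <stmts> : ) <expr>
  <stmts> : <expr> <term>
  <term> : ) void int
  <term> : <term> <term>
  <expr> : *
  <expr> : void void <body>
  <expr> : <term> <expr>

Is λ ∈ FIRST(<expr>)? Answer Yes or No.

No nonterminal in this grammar is nullable.
No production of <expr> has an RHS whose symbols are all nullable, so <expr> is not nullable.

No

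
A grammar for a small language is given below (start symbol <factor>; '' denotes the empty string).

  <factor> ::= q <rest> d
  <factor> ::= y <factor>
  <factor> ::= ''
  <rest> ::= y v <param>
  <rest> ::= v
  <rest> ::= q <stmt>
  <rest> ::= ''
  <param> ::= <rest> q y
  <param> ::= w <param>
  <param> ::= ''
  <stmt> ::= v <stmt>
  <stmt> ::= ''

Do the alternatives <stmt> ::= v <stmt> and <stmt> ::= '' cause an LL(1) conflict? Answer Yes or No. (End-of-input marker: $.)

FIRST(v <stmt>) = { v } and FIRST('') = { '' }.
The second is nullable but FOLLOW(<stmt>) = { d, q } is disjoint from FIRST of the first.

No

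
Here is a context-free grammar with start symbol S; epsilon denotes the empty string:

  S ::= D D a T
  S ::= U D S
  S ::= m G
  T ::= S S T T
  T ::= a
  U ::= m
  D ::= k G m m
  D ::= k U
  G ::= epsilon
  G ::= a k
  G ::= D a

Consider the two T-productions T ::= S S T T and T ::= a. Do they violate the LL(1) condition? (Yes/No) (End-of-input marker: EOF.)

No

FIRST(S S T T) = { k, m } and FIRST(a) = { a }.
The FIRST sets are disjoint and neither alternative is nullable — no conflict.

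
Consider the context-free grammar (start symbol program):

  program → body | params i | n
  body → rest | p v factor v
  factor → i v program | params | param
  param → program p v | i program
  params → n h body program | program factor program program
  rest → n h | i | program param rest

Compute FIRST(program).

{ i, n, p }

From program → body: add FIRST(body) = { i, n, p }.
From program → params i: add FIRST(params) = { i, n, p }.
program → n contributes {n}.
Union: FIRST(program) = { i, n, p }.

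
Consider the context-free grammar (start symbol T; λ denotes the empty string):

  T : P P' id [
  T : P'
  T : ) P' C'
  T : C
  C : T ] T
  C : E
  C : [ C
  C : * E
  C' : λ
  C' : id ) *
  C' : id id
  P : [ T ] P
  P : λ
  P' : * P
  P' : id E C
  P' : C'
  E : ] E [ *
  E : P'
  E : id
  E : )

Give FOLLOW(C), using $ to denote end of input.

{ $, ), *, [, ], id }

In T : C: C is at the end, add FOLLOW(T) = { $, ), *, [, ], id }.
In C : [ C: C is at the end, add FOLLOW(C) = { $, ), *, [, ], id }.
In P' : id E C: C is at the end, add FOLLOW(P') = { $, ), *, [, ], id }.
Union: FOLLOW(C) = { $, ), *, [, ], id }.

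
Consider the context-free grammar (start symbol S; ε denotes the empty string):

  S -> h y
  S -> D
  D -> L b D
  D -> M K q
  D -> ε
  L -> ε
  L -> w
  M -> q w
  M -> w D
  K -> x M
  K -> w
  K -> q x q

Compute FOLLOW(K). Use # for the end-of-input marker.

In D -> M K q: add FIRST(q) = { q }.
Union: FOLLOW(K) = { q }.

{ q }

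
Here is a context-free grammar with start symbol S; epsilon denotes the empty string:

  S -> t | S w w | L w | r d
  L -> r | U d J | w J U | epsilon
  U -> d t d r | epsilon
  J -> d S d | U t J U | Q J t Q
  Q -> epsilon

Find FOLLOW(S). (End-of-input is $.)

{ $, d, w }

S is the start symbol, so $ ∈ FOLLOW(S).
In S -> S w w: add FIRST(w w) = { w }.
In J -> d S d: add FIRST(d) = { d }.
Union: FOLLOW(S) = { $, d, w }.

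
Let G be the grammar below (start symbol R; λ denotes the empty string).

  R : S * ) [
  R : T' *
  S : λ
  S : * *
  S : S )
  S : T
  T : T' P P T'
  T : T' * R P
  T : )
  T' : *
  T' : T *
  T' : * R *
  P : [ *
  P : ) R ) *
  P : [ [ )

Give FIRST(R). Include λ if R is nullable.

{ ), * }

From R : S * ) [: S nullable, take FIRST(S) ∪ {*} = { ), * }.
From R : T' *: add FIRST(T') = { ), * }.
Union: FIRST(R) = { ), * }.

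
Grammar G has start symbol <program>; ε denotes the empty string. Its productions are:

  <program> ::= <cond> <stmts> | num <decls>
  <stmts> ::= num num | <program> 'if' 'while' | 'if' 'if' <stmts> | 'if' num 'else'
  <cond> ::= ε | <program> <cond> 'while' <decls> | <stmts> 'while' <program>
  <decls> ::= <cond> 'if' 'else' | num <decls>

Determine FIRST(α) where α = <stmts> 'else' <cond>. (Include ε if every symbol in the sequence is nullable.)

{ 'if', num }

Add FIRST(<stmts>) = { 'if', num }; <stmts> is not nullable, stop.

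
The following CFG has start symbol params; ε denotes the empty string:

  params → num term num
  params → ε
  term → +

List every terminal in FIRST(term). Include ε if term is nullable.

{ + }

term → + contributes {+}.
Union: FIRST(term) = { + }.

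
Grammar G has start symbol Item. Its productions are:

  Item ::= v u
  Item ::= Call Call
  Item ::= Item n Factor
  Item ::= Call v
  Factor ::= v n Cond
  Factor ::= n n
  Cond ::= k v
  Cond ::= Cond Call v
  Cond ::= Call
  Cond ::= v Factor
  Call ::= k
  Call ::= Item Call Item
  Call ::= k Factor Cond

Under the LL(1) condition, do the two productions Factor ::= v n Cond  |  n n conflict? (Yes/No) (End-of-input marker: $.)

No

FIRST(v n Cond) = { v } and FIRST(n n) = { n }.
The FIRST sets are disjoint and neither alternative is nullable — no conflict.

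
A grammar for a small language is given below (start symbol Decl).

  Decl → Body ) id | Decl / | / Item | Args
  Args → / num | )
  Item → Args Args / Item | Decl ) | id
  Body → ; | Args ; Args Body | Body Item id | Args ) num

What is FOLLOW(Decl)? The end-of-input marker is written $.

{ $, ), / }

Decl is the start symbol, so $ ∈ FOLLOW(Decl).
In Decl → Decl /: add FIRST(/) = { / }.
In Item → Decl ): add FIRST()) = { ) }.
Union: FOLLOW(Decl) = { $, ), / }.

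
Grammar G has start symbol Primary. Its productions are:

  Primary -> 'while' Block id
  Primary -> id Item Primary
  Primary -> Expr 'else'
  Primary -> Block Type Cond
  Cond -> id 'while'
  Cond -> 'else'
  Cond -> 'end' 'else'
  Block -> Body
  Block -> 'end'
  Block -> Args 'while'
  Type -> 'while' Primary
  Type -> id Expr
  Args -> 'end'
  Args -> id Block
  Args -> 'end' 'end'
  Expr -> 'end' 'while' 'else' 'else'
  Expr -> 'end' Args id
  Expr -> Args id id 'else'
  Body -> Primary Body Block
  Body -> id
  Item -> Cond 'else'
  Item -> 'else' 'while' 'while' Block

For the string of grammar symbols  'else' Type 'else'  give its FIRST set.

{ 'else' }

'else' is a terminal; add {'else'} and stop.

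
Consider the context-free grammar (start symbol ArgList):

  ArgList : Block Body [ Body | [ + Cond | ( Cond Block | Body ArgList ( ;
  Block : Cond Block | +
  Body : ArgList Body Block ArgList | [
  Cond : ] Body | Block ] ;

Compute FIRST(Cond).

{ +, ] }

Cond : ] Body contributes {]}.
From Cond : Block ] ;: add FIRST(Block) = { +, ] }.
Union: FIRST(Cond) = { +, ] }.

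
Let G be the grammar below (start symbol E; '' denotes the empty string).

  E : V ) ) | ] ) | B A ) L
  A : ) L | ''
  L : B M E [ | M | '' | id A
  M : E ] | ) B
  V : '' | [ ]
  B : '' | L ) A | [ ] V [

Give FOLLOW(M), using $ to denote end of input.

In L : B M E [: add FIRST(E [) = { ), [, ], id }.
In L : M: M is at the end, add FOLLOW(L) = { $, ), [, ], id }.
Union: FOLLOW(M) = { $, ), [, ], id }.

{ $, ), [, ], id }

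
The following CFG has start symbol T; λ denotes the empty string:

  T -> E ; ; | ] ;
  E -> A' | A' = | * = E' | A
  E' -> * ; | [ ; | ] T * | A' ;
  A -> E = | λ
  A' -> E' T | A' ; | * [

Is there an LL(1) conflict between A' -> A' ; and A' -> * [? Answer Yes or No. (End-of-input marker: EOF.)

FIRST(A' ;) = { *, [, ] } and FIRST(* [) = { * }.
Both contain *, so the two alternatives are not disjoint — LL(1) conflict.

Yes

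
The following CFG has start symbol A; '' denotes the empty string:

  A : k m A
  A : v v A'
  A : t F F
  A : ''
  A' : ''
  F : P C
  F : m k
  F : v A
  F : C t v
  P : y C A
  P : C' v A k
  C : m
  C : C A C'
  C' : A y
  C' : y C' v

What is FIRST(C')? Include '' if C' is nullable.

From C' : A y: A nullable, take FIRST(A) ∪ {y} = { k, t, v, y }.
C' : y C' v contributes {y}.
Union: FIRST(C') = { k, t, v, y }.

{ k, t, v, y }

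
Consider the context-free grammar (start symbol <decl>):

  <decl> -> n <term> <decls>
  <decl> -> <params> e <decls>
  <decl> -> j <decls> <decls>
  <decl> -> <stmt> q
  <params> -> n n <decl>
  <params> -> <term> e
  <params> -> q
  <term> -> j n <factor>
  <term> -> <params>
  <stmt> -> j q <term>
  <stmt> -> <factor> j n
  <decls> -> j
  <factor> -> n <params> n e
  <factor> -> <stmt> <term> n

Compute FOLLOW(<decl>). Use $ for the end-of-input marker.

<decl> is the start symbol, so $ ∈ FOLLOW(<decl>).
In <params> -> n n <decl>: <decl> is at the end, add FOLLOW(<params>) = { e, j, n, q }.
Union: FOLLOW(<decl>) = { $, e, j, n, q }.

{ $, e, j, n, q }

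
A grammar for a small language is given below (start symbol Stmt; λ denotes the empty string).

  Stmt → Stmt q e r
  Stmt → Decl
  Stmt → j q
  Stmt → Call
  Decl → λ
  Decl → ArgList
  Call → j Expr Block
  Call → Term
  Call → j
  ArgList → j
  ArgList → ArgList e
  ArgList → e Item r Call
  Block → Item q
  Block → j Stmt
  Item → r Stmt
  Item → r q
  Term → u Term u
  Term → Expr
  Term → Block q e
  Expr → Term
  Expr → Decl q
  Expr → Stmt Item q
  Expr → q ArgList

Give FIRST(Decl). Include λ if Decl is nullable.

Decl → λ contributes λ.
From Decl → ArgList: add FIRST(ArgList) = { e, j }.
Union: FIRST(Decl) = { e, j, λ }.

{ e, j, λ }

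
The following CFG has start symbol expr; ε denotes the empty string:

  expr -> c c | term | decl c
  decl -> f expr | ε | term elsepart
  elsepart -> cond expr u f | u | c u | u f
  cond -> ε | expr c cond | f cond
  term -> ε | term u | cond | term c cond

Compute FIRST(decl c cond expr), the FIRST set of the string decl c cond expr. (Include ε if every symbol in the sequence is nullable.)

Add FIRST(decl)\{ε} = { c, f, u }; decl is nullable, continue.
c is a terminal; add {c} and stop.

{ c, f, u }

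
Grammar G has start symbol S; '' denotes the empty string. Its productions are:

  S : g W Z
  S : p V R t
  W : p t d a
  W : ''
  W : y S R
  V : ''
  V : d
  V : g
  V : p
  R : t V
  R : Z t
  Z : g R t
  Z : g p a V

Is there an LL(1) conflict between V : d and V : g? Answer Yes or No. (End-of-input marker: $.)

FIRST(d) = { d } and FIRST(g) = { g }.
The FIRST sets are disjoint and neither alternative is nullable — no conflict.

No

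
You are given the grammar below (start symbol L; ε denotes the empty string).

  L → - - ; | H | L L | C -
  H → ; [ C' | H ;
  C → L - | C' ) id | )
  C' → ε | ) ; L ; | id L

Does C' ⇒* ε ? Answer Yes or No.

C' has an ε-production, so C' ⇒ ε.

Yes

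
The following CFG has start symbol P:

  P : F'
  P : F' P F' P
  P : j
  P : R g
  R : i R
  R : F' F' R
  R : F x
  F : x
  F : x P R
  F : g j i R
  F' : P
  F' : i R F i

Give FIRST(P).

From P : F': add FIRST(F') = { g, i, j, x }.
From P : F' P F' P: add FIRST(F') = { g, i, j, x }.
P : j contributes {j}.
From P : R g: add FIRST(R) = { g, i, j, x }.
Union: FIRST(P) = { g, i, j, x }.

{ g, i, j, x }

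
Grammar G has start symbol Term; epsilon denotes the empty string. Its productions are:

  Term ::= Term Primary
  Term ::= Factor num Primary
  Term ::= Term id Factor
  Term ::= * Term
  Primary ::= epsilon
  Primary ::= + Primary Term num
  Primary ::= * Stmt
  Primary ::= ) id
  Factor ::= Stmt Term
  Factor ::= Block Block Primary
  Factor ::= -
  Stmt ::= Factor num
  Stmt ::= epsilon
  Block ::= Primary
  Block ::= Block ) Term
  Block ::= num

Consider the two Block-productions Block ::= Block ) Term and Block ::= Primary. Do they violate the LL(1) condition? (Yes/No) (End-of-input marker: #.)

FIRST(Block ) Term) = { ), *, +, num } and FIRST(Primary) = { ), *, +, epsilon }.
Both contain ), so the two alternatives are not disjoint — LL(1) conflict.

Yes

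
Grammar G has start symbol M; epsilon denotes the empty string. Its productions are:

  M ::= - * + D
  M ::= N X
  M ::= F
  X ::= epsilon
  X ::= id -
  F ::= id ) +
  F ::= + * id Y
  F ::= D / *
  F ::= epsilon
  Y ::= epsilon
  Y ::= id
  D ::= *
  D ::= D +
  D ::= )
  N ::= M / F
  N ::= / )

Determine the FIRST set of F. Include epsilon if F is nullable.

{ ), *, +, id, epsilon }

F ::= id ) + contributes {id}.
F ::= + * id Y contributes {+}.
From F ::= D / *: add FIRST(D) = { ), * }.
F ::= epsilon contributes epsilon.
Union: FIRST(F) = { ), *, +, id, epsilon }.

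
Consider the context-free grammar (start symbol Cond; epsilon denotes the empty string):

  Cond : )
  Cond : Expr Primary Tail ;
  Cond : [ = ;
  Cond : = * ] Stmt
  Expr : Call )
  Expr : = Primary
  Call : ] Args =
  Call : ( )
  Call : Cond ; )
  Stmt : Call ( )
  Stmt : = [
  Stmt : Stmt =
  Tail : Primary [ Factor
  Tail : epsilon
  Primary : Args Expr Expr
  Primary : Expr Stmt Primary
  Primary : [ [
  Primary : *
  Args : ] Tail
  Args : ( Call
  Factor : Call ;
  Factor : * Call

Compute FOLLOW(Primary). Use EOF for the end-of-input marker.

{ (, ), *, ;, =, [, ] }

In Cond : Expr Primary Tail ;: add FIRST(Tail ;) = { (, ), *, ;, =, [, ] }.
In Expr : = Primary: Primary is at the end, add FOLLOW(Expr) = { (, ), *, ;, =, [, ] }.
In Tail : Primary [ Factor: add FIRST([ Factor) = { [ }.
In Primary : Expr Stmt Primary: Primary is at the end, add FOLLOW(Primary) = { (, ), *, ;, =, [, ] }.
Union: FOLLOW(Primary) = { (, ), *, ;, =, [, ] }.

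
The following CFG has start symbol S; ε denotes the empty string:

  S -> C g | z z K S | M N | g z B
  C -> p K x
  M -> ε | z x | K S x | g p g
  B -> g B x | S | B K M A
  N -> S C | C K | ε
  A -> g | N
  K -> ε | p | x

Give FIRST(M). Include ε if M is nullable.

M -> ε contributes ε.
M -> z x contributes {z}.
From M -> K S x: K, S nullable, take FIRST(K) ∪ FIRST(S) ∪ {x} = { g, p, x, z }.
M -> g p g contributes {g}.
Union: FIRST(M) = { g, p, x, z, ε }.

{ g, p, x, z, ε }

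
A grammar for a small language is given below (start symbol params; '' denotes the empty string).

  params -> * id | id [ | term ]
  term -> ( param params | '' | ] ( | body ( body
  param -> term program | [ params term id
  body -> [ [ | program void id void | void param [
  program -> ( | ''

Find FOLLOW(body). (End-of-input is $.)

In term -> body ( body: add FIRST(( body) = { ( }.
In term -> body ( body: body is at the end, add FOLLOW(term) = { (, *, [, ], id, void }.
Union: FOLLOW(body) = { (, *, [, ], id, void }.

{ (, *, [, ], id, void }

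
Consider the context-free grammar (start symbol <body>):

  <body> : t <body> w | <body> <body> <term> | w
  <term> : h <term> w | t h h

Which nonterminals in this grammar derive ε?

No nonterminal has an empty production or an RHS whose symbols are all nullable.

{ } (none)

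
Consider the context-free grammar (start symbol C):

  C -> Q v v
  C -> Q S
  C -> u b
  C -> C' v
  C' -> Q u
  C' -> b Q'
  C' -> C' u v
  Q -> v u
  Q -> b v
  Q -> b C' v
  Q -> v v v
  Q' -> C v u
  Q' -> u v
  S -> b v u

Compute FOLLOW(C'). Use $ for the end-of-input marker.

In C -> C' v: add FIRST(v) = { v }.
In C' -> C' u v: add FIRST(u v) = { u }.
In Q -> b C' v: add FIRST(v) = { v }.
Union: FOLLOW(C') = { u, v }.

{ u, v }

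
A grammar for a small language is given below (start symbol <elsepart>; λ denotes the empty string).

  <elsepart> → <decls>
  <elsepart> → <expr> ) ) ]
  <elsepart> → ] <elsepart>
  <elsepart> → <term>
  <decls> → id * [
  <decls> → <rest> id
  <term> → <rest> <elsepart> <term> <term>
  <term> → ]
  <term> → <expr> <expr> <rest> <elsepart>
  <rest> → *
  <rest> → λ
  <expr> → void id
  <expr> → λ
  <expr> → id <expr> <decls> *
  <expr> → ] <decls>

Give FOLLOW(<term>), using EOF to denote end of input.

In <elsepart> → <term>: <term> is at the end, add FOLLOW(<elsepart>) = { EOF, ), *, ], id, void }.
In <term> → <rest> <elsepart> <term> <term>: add FIRST(<term>) = { ), *, ], id, void }.
In <term> → <rest> <elsepart> <term> <term>: <term> is at the end, add FOLLOW(<term>) = { EOF, ), *, ], id, void }.
Union: FOLLOW(<term>) = { EOF, ), *, ], id, void }.

{ EOF, ), *, ], id, void }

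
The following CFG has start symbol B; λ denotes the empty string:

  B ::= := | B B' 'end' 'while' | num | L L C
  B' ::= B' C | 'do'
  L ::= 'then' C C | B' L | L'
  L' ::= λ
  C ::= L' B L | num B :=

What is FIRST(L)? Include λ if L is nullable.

{ 'do', 'then', λ }

L ::= 'then' C C contributes {'then'}.
From L ::= B' L: add FIRST(B') = { 'do' }.
From L ::= L': add FIRST(L') = { λ } (including λ since L' is nullable).
Union: FIRST(L) = { 'do', 'then', λ }.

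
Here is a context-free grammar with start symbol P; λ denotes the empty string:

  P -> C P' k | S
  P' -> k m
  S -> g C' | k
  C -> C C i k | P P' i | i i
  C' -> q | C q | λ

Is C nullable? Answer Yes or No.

No

Nullable nonterminals: C'.
No production of C has an RHS whose symbols are all nullable, so C is not nullable.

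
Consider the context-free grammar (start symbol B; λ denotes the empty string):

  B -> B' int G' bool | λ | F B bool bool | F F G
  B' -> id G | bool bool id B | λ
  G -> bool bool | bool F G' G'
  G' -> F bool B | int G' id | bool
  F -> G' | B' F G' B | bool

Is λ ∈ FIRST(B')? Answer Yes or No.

Yes

B' has an λ-production, so B' ⇒ λ.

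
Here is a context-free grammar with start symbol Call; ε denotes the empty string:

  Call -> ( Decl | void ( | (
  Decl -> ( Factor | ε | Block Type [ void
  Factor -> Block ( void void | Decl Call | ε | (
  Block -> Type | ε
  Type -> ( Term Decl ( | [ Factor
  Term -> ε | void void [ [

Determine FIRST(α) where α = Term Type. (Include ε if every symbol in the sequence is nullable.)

Add FIRST(Term)\{ε} = { void }; Term is nullable, continue.
Add FIRST(Type) = { (, [ }; Type is not nullable, stop.

{ (, [, void }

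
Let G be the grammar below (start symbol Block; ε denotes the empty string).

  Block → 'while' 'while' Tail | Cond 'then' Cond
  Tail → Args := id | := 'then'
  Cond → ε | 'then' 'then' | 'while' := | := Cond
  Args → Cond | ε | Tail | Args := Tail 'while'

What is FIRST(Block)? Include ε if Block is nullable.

Block → 'while' 'while' Tail contributes {'while'}.
From Block → Cond 'then' Cond: Cond nullable, take FIRST(Cond) ∪ {'then'} = { 'then', 'while', := }.
Union: FIRST(Block) = { 'then', 'while', := }.

{ 'then', 'while', := }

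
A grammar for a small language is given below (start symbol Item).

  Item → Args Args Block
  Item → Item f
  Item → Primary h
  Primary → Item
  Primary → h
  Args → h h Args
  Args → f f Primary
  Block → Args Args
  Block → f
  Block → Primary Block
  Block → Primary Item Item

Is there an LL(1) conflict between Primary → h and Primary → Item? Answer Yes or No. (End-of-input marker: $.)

Yes

FIRST(h) = { h } and FIRST(Item) = { f, h }.
Both contain h, so the two alternatives are not disjoint — LL(1) conflict.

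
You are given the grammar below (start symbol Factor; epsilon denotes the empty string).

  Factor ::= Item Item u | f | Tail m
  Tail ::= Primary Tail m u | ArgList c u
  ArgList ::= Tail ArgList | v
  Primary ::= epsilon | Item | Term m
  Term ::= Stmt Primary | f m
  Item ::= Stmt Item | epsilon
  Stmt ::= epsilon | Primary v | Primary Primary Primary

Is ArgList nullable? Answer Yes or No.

Nullable nonterminals: Item, Primary, Stmt, Term.
No production of ArgList has an RHS whose symbols are all nullable, so ArgList is not nullable.

No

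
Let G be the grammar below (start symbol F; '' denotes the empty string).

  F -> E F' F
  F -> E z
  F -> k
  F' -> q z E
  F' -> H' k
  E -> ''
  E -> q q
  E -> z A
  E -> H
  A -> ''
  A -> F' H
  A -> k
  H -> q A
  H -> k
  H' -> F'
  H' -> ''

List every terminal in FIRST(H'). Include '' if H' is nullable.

{ k, q, '' }

From H' -> F': add FIRST(F') = { k, q }.
H' -> '' contributes ''.
Union: FIRST(H') = { k, q, '' }.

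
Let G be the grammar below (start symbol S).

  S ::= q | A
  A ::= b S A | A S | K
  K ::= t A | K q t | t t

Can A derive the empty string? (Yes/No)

No nonterminal in this grammar is nullable.
No production of A has an RHS whose symbols are all nullable, so A is not nullable.

No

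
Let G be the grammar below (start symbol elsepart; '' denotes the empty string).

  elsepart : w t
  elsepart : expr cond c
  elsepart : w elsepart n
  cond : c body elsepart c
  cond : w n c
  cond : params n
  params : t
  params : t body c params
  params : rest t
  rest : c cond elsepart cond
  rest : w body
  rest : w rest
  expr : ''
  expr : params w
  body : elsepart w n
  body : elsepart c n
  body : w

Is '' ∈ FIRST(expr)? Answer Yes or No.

Yes

expr has an ''-production, so expr ⇒ ''.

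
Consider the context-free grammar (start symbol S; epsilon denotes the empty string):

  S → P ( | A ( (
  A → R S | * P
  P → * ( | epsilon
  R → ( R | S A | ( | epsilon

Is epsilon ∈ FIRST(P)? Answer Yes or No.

Yes

P has an epsilon-production, so P ⇒ epsilon.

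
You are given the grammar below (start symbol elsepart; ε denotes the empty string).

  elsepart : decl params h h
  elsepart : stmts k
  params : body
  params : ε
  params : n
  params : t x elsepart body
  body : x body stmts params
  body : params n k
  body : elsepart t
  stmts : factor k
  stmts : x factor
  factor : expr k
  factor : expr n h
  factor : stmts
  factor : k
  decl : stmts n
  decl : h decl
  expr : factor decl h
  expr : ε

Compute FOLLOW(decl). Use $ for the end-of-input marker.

In elsepart : decl params h h: add FIRST(params h h) = { h, k, n, t, x }.
In decl : h decl: decl is at the end, add FOLLOW(decl) = { h, k, n, t, x }.
In expr : factor decl h: add FIRST(h) = { h }.
Union: FOLLOW(decl) = { h, k, n, t, x }.

{ h, k, n, t, x }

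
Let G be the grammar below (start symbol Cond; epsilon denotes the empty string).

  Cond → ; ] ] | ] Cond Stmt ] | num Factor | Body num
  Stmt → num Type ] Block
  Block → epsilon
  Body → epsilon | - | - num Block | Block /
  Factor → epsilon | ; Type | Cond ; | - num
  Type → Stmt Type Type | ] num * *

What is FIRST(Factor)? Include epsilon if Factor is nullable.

Factor → epsilon contributes epsilon.
Factor → ; Type contributes {;}.
From Factor → Cond ;: add FIRST(Cond) = { -, /, ;, ], num }.
Factor → - num contributes {-}.
Union: FIRST(Factor) = { -, /, ;, ], num, epsilon }.

{ -, /, ;, ], num, epsilon }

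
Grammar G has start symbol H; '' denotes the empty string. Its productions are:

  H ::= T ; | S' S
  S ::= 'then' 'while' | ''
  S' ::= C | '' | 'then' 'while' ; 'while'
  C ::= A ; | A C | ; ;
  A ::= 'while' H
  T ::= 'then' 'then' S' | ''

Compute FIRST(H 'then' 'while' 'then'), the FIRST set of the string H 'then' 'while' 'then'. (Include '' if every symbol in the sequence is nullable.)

Add FIRST(H)\{''} = { 'then', 'while', ; }; H is nullable, continue.
'then' is a terminal; add {'then'} and stop.

{ 'then', 'while', ; }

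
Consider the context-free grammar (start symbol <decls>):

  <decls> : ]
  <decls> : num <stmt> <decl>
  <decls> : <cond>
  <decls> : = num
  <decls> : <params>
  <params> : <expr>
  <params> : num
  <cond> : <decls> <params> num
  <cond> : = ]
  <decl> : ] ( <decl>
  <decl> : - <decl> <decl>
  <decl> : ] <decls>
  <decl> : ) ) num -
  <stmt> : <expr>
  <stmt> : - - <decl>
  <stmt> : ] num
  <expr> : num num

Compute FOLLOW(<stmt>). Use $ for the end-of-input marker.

In <decls> : num <stmt> <decl>: add FIRST(<decl>) = { ), -, ] }.
Union: FOLLOW(<stmt>) = { ), -, ] }.

{ ), -, ] }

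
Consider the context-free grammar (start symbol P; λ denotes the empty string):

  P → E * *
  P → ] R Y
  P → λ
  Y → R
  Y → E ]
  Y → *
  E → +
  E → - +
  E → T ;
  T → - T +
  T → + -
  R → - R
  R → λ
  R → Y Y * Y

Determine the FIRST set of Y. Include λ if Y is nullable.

From Y → R: add FIRST(R) = { *, +, -, λ } (including λ since R is nullable).
From Y → E ]: add FIRST(E) = { +, - }.
Y → * contributes {*}.
Union: FIRST(Y) = { *, +, -, λ }.

{ *, +, -, λ }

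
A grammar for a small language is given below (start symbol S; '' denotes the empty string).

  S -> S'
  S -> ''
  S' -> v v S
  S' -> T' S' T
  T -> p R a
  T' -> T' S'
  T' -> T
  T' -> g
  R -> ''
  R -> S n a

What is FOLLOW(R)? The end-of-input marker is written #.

In T -> p R a: add FIRST(a) = { a }.
Union: FOLLOW(R) = { a }.

{ a }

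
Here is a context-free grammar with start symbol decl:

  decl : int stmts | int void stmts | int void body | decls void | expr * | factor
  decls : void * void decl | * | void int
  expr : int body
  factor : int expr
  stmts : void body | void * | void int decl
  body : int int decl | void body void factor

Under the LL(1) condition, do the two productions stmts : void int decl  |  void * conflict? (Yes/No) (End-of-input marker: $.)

FIRST(void int decl) = { void } and FIRST(void *) = { void }.
Both contain void, so the two alternatives are not disjoint — LL(1) conflict.

Yes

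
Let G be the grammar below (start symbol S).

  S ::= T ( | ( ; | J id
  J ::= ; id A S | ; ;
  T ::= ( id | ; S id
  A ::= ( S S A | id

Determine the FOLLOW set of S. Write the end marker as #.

S is the start symbol, so # ∈ FOLLOW(S).
In J ::= ; id A S: S is at the end, add FOLLOW(J) = { id }.
In T ::= ; S id: add FIRST(id) = { id }.
In A ::= ( S S A: add FIRST(S A) = { (, ; }.
In A ::= ( S S A: add FIRST(A) = { (, id }.
Union: FOLLOW(S) = { #, (, ;, id }.

{ #, (, ;, id }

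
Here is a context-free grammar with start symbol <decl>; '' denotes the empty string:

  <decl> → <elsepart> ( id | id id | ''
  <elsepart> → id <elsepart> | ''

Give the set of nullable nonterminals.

{ <decl>, <elsepart> }

Directly nullable (have an ''-production): <decl>, <elsepart>.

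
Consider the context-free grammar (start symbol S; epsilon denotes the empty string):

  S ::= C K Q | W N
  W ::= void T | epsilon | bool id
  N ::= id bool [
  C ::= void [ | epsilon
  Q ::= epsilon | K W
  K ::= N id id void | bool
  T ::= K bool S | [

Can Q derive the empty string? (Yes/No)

Q has an epsilon-production, so Q ⇒ epsilon.

Yes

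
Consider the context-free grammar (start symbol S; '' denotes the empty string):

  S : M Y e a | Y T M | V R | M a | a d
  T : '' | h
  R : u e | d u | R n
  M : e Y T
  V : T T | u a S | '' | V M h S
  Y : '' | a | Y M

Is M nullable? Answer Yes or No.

No

Nullable nonterminals: T, V, Y.
No production of M has an RHS whose symbols are all nullable, so M is not nullable.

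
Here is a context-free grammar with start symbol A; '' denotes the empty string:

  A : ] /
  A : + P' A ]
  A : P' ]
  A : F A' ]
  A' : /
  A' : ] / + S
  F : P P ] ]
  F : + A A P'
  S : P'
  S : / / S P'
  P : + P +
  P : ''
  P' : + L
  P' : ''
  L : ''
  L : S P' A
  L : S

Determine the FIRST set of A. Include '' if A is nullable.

A : ] / contributes {]}.
A : + P' A ] contributes {+}.
From A : P' ]: P' nullable, take FIRST(P') ∪ {]} = { +, ] }.
From A : F A' ]: add FIRST(F) = { +, ] }.
Union: FIRST(A) = { +, ] }.

{ +, ] }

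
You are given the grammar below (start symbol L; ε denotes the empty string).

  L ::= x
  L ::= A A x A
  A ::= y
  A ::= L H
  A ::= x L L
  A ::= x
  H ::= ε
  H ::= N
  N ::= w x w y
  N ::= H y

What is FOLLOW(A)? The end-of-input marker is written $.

{ $, w, x, y }

In L ::= A A x A: add FIRST(A x A) = { x, y }.
In L ::= A A x A: add FIRST(x A) = { x }.
In L ::= A A x A: A is at the end, add FOLLOW(L) = { $, w, x, y }.
Union: FOLLOW(A) = { $, w, x, y }.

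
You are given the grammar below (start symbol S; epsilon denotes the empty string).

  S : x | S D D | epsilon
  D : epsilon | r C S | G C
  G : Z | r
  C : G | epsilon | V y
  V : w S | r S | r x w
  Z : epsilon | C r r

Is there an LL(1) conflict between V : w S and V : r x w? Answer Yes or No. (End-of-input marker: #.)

FIRST(w S) = { w } and FIRST(r x w) = { r }.
The FIRST sets are disjoint and neither alternative is nullable — no conflict.

No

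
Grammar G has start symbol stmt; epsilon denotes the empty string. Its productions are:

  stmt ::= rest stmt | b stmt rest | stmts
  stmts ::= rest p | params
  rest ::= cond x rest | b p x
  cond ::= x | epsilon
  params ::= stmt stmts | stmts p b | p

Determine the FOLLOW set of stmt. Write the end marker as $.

stmt is the start symbol, so $ ∈ FOLLOW(stmt).
In stmt ::= rest stmt: stmt is at the end, add FOLLOW(stmt) = { $, b, p, x }.
In stmt ::= b stmt rest: add FIRST(rest) = { b, x }.
In params ::= stmt stmts: add FIRST(stmts) = { b, p, x }.
Union: FOLLOW(stmt) = { $, b, p, x }.

{ $, b, p, x }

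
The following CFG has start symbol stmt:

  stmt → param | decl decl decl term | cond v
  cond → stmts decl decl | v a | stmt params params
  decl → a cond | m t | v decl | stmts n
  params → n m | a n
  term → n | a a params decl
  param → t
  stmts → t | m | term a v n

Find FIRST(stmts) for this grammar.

{ a, m, n, t }

stmts → t contributes {t}.
stmts → m contributes {m}.
From stmts → term a v n: add FIRST(term) = { a, n }.
Union: FIRST(stmts) = { a, m, n, t }.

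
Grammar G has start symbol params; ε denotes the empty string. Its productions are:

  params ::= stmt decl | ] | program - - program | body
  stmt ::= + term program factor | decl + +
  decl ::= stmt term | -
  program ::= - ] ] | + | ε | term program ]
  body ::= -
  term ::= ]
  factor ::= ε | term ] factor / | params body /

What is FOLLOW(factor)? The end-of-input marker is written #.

{ +, -, /, ] }

In stmt ::= + term program factor: factor is at the end, add FOLLOW(stmt) = { +, -, ] }.
In factor ::= term ] factor /: add FIRST(/) = { / }.
Union: FOLLOW(factor) = { +, -, /, ] }.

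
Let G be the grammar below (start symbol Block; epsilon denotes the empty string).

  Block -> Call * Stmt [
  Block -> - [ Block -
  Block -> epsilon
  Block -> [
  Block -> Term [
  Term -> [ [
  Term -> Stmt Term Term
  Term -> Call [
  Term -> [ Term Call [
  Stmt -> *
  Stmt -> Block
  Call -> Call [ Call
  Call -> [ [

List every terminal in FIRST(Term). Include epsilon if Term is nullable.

Term -> [ [ contributes {[}.
From Term -> Stmt Term Term: Stmt nullable, take FIRST(Stmt) ∪ FIRST(Term) = { *, -, [ }.
From Term -> Call [: add FIRST(Call) = { [ }.
Term -> [ Term Call [ contributes {[}.
Union: FIRST(Term) = { *, -, [ }.

{ *, -, [ }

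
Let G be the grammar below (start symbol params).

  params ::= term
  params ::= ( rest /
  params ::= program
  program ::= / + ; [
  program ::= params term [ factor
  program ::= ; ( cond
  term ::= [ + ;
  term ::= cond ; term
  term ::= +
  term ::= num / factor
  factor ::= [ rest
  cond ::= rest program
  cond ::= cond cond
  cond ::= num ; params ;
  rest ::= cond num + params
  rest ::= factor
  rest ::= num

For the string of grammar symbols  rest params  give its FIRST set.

Add FIRST(rest) = { [, num }; rest is not nullable, stop.

{ [, num }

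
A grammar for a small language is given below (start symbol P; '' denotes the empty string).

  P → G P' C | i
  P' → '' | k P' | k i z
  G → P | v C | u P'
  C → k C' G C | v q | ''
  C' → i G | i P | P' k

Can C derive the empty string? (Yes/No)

Yes

C has an ''-production, so C ⇒ ''.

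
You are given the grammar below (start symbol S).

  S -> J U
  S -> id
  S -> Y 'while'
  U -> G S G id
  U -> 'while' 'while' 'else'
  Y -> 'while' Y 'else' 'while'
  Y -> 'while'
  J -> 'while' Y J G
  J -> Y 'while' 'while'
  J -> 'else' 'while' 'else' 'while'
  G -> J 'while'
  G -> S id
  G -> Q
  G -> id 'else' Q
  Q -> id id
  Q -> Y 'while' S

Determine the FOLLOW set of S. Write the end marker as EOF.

S is the start symbol, so EOF ∈ FOLLOW(S).
In U -> G S G id: add FIRST(G id) = { 'else', 'while', id }.
In G -> S id: add FIRST(id) = { id }.
In Q -> Y 'while' S: S is at the end, add FOLLOW(Q) = { 'else', 'while', id }.
Union: FOLLOW(S) = { EOF, 'else', 'while', id }.

{ EOF, 'else', 'while', id }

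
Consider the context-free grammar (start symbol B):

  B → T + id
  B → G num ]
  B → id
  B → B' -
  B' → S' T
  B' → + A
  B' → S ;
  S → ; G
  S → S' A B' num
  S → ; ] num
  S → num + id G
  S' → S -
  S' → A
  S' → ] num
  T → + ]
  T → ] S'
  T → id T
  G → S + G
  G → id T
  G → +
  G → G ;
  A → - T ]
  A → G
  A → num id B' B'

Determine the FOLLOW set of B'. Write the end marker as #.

{ +, -, ;, ], id, num }

In B → B' -: add FIRST(-) = { - }.
In S → S' A B' num: add FIRST(num) = { num }.
In A → num id B' B': add FIRST(B') = { +, -, ;, ], id, num }.
In A → num id B' B': B' is at the end, add FOLLOW(A) = { +, -, ;, ], id, num }.
Union: FOLLOW(B') = { +, -, ;, ], id, num }.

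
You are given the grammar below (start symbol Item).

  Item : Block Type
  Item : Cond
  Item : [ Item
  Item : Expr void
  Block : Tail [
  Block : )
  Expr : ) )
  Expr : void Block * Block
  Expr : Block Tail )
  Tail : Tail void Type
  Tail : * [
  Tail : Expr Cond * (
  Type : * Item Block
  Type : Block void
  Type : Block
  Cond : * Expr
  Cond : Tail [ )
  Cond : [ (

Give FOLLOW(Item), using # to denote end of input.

Item is the start symbol, so # ∈ FOLLOW(Item).
In Item : [ Item: Item is at the end, add FOLLOW(Item) = { #, ), *, void }.
In Type : * Item Block: add FIRST(Block) = { ), *, void }.
Union: FOLLOW(Item) = { #, ), *, void }.

{ #, ), *, void }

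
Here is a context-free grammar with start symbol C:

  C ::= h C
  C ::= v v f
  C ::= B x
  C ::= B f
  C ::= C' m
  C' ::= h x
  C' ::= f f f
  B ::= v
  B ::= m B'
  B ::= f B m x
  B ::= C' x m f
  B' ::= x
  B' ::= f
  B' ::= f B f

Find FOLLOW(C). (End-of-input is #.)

{ # }

C is the start symbol, so # ∈ FOLLOW(C).
In C ::= h C: C is at the end, add FOLLOW(C) = { # }.
Union: FOLLOW(C) = { # }.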